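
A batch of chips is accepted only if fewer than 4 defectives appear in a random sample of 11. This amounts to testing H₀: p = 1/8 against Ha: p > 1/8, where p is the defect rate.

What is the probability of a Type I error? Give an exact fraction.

The significance level is the probability, assuming p = 1/8, of seeing 4 or more defectives in 11 draws.
α = 1 − P(K ≤ 3) = 1 − 1031899379/1073741824 = 41842445/1073741824.

41842445/1073741824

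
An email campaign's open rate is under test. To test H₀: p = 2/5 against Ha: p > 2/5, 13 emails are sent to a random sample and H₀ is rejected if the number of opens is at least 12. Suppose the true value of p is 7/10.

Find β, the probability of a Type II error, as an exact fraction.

4681650394377/5000000000000

A Type II error is failing to reject when Ha holds: with p = 7/10, β = P(K ≤ 11).
Summing C(13,j)·(7/10)^j·(3/10)^{13-j} for j = 0..11 gives 4681650394377/5000000000000.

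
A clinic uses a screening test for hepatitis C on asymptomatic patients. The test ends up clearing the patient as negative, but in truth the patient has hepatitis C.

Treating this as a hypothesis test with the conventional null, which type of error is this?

The null hypothesis here is that the patient does not have hepatitis C.
'Clearing the patient as negative' corresponds to failing to reject H₀.
H₀ was not rejected but H₀ is false — a Type II error (false negative).

Type II error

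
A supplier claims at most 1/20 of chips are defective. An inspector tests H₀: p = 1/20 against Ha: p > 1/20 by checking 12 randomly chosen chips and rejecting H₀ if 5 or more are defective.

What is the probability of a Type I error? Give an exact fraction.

Under H₀, Y ~ Binomial(12, 1/20); the Type I error rate is P(Y ≥ 5).
α = 1 − P(Y ≤ 4) = 1 − 409524655607633/409600000000000 = 75344392367/409600000000000.

75344392367/409600000000000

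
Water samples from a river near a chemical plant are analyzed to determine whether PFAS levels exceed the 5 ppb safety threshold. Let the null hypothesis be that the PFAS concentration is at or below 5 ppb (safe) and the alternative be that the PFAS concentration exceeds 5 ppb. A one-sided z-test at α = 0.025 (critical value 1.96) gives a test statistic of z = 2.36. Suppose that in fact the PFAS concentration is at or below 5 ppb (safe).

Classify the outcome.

Type I error

Since z = 2.36 > z* = 1.96, H₀ is rejected.
H₀ is true (actually the PFAS concentration is at or below 5 ppb (safe)).
Rejecting a true H₀ is a Type I error.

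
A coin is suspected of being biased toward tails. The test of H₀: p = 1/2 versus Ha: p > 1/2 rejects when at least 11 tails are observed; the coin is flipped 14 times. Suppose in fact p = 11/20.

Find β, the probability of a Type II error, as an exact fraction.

Under the alternative p = 11/20, X ~ Binomial(14, 11/20); β is the probability the test does not reject, P(X < 11).
Adding the binomial probabilities P(X=0)+…+P(X=10) at p = 11/20 gives 767413934602409223/819200000000000000.

767413934602409223/819200000000000000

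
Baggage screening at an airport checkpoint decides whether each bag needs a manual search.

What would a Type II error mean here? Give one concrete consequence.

A Type II error would mean concluding that the bag contains no prohibited items (or at least failing to establish that the bag contains a prohibited item) when in fact the bag contains a prohibited item. Consequence: a prohibited item passes through security undetected.

With the conventional null hypothesis that the bag contains no prohibited items:
A Type II error is failing to reject H₀ when H₀ is false.
Here that means letting the bag through when actually the bag contains a prohibited item.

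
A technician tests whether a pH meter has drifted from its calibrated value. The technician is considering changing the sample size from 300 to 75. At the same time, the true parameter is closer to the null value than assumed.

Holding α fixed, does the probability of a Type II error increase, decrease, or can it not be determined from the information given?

Reducing n widens both sampling distributions, so the test has less ability to distinguish Ha from H₀. A smaller true effect puts the Ha sampling distribution closer to H₀, so more of it falls in the non-rejection region. Both changes push β in the same direction.

It increases.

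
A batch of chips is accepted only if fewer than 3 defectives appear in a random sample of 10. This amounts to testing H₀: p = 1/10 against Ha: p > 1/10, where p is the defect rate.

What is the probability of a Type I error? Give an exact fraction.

The significance level is the probability, assuming p = 1/10, of seeing 3 or more defectives in 10 draws.
α = 1 − P(K ≤ 2) = 1 − 1162261467/1250000000 = 87738533/1250000000.

87738533/1250000000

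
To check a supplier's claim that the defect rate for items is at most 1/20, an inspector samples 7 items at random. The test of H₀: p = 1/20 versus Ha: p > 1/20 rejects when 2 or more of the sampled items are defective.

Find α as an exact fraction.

28403547/640000000

α = P(reject H₀ | H₀ true) = P(K ≥ 2 | p = 1/20), K ~ Binomial(7, 1/20).
Computing the lower-tail complement: 1 − 611596453/640000000 = 28403547/640000000.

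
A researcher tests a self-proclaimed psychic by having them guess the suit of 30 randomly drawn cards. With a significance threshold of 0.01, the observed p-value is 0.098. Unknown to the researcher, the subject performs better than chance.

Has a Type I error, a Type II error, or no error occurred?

The conventional null hypothesis is that the subject is guessing at random (p = 1/4).
Since p = 0.098 ≥ α = 0.01, H₀ is not rejected.
H₀ is false (actually the subject performs better than chance).
Failing to reject a false H₀ is a Type II error.

Type II error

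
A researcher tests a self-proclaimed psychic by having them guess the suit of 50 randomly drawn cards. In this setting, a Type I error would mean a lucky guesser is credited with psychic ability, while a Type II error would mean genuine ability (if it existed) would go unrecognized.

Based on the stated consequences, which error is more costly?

The Type I consequence (a lucky guesser is credited with psychic ability) is more severe than the Type II consequence (genuine ability (if it existed) would go unrecognized).

Type I error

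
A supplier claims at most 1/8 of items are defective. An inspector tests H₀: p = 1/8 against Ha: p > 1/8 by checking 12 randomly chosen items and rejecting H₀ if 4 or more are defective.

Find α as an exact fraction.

3629108645/68719476736

α = P(reject H₀ | H₀ true) = P(S ≥ 4 | p = 1/8), S ~ Binomial(12, 1/8).
α = 1 − P(S ≤ 3) = 1 − 65090368091/68719476736 = 3629108645/68719476736.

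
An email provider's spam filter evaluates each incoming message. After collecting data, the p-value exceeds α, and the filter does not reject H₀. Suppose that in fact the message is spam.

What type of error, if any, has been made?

The conventional null hypothesis here is that the message is legitimate (not spam).
H₀ was not rejected, but H₀ is actually false.
Failing to reject a false null hypothesis is a Type II error (false negative).

Type II error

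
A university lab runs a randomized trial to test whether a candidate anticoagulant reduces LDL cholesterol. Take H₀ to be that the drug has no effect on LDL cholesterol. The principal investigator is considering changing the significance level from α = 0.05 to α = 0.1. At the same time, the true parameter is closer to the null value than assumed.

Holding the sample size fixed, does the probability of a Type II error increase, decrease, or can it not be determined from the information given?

Cannot be determined from the information given.

The first change alone would make β decrease; the second alone would make β increase. Which effect dominates depends on the magnitudes, which are not given.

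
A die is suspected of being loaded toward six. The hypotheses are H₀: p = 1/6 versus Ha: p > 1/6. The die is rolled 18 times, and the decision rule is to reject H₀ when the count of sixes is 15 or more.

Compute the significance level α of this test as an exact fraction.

The Type I error probability is α = P(K ≥ 15) computed under H₀, where K ~ Binomial(18, 1/6).
Summing C(18,j)(1/6)^j(5/6)^{18−j} for j = 15,…,18 gives 26479/25389989167104.

26479/25389989167104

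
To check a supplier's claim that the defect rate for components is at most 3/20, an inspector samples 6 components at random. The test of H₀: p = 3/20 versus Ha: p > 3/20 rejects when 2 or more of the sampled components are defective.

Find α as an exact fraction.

The significance level is the probability, assuming p = 3/20, of seeing 2 or more defectives in 6 draws.
α = 1 − P(S ≤ 1) = 1 − 9938999/12800000 = 2861001/12800000.

2861001/12800000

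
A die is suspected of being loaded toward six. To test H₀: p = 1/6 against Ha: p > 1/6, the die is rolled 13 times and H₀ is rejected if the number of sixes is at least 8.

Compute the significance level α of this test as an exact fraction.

13909/40310784

Under H₀, X ~ Binomial(13, 1/6), and α = P(X ≥ 8).
Summing C(13,j)(1/6)^j(5/6)^{13−j} for j = 8,…,13 gives 13909/40310784.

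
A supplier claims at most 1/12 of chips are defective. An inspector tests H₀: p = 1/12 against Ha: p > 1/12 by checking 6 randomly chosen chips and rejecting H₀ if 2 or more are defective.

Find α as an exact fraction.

The significance level is the probability, assuming p = 1/12, of seeing 2 or more defectives in 6 draws.
Computing the lower-tail complement: 1 − 2737867/2985984 = 248117/2985984.

248117/2985984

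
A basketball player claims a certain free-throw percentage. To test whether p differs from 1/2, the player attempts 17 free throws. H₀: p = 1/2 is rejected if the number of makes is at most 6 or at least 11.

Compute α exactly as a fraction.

10889/32768

Under H₀, Y ~ Binomial(17, 1/2); α is the probability of landing in either tail, P(Y ≤ 6) + P(Y ≥ 11).
The two tails are symmetric, so α = 2·(1 + 17 + 136 + 680 + 2380 + 6188 + 12376)/2^17 = 43556/131072 = 10889/32768.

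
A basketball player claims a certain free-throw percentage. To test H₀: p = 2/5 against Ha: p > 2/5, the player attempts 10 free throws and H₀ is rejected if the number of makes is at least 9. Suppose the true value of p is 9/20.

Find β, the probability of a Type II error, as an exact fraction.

Under the alternative p = 9/20, K ~ Binomial(10, 9/20); β is the probability the test does not reject, P(K < 9).
Equivalently, β = 1 − P(K ≥ 9) = 10193896961809/10240000000000.

10193896961809/10240000000000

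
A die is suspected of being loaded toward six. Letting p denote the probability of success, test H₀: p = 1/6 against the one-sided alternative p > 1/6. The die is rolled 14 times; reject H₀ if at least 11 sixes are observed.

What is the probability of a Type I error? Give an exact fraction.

23923/39182082048

The Type I error probability is α = P(Y ≥ 11) computed under H₀, where Y ~ Binomial(14, 1/6).
Summing C(14,j)(1/6)^j(5/6)^{14−j} for j = 11,…,14 gives 23923/39182082048.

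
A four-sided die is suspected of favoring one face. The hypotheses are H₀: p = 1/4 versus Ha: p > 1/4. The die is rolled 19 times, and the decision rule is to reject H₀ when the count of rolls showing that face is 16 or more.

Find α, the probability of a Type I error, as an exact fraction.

1735/17179869184

Under H₀, Y ~ Binomial(19, 1/4), and α = P(Y ≥ 16).
Summing C(19,j)(1/4)^j(3/4)^{19−j} for j = 16,…,19 gives 1735/17179869184.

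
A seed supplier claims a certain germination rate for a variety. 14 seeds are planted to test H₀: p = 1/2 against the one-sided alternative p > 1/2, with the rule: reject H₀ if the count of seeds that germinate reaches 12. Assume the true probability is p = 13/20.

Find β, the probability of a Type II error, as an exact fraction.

β = P(fail to reject H₀ | Ha true) = P(K ≤ 11 | p = 13/20), K ~ Binomial(14, 13/20).
Equivalently, β = 1 − P(K ≥ 12) = 750447350803558569/819200000000000000.

750447350803558569/819200000000000000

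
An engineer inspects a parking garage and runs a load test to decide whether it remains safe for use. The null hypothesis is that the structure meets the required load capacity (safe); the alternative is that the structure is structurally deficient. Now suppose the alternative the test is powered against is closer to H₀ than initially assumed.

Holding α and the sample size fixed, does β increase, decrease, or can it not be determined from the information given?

It increases.

A smaller departure from H₀ means the test statistic under Ha is distributed closer to where it would be under H₀; rejection becomes less likely.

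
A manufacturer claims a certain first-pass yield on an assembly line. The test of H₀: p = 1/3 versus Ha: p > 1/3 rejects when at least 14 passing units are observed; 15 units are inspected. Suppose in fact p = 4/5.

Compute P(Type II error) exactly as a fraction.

25417304461/30517578125

Under the alternative p = 4/5, Y ~ Binomial(15, 4/5); β is the probability the test does not reject, P(Y < 14).
Equivalently, β = 1 − P(Y ≥ 14) = 25417304461/30517578125.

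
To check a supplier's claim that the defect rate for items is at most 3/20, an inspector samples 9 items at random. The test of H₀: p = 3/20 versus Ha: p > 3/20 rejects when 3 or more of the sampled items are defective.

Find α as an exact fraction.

Under H₀, X ~ Binomial(9, 3/20); the Type I error rate is P(X ≥ 3).
α = 1 − P(X ≤ 2) = 1 − 27492691091/32000000000 = 4507308909/32000000000.

4507308909/32000000000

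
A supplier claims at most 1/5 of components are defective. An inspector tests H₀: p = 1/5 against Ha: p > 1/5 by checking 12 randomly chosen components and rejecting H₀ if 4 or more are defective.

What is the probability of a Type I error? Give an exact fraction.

The significance level is the probability, assuming p = 1/5, of seeing 4 or more defectives in 12 draws.
α = 1 − P(Y ≤ 3) = 1 − 38797312/48828125 = 10030813/48828125.

10030813/48828125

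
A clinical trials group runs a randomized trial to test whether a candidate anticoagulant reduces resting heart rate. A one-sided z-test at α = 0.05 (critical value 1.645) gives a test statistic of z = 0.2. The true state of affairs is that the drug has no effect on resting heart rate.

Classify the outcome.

Neither — the decision is correct.

The conventional null hypothesis is that the drug has no effect on resting heart rate.
Since z = 0.2 ≤ z* = 1.645, H₀ is not rejected.
H₀ is true (actually the drug has no effect on resting heart rate).
The decision matches the true state — no error.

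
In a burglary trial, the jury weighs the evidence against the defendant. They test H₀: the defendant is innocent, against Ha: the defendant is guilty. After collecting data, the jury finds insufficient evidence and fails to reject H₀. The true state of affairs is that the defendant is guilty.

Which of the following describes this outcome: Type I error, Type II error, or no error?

H₀ was not rejected, but H₀ is actually false.
Failing to reject a false null hypothesis is a Type II error (false negative).

Type II error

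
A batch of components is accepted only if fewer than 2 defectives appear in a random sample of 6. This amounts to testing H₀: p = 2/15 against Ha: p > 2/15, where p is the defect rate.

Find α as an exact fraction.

84332/455625

The significance level is the probability, assuming p = 2/15, of seeing 2 or more defectives in 6 draws.
α = 1 − P(X ≤ 1) = 1 − 371293/455625 = 84332/455625.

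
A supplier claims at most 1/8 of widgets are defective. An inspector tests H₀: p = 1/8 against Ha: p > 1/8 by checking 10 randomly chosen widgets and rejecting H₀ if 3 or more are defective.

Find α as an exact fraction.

Under H₀, Y ~ Binomial(10, 1/8); the Type I error rate is P(Y ≥ 3).
α = 1 − P(Y ≤ 2) = 1 − 236356841/268435456 = 32078615/268435456.

32078615/268435456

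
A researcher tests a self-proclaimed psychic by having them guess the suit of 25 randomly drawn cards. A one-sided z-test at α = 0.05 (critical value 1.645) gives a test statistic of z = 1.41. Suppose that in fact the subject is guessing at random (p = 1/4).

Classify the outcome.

No error (correct decision).

The conventional null hypothesis is that the subject is guessing at random (p = 1/4).
Since z = 1.41 ≤ z* = 1.645, H₀ is not rejected.
H₀ is true (actually the subject is guessing at random (p = 1/4)).
The decision matches the true state — no error.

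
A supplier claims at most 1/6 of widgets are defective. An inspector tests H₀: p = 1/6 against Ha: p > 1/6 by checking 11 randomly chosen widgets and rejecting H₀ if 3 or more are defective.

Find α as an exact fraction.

3671303/13436928

The significance level is the probability, assuming p = 1/6, of seeing 3 or more defectives in 11 draws.
Computing the lower-tail complement: 1 − 9765625/13436928 = 3671303/13436928.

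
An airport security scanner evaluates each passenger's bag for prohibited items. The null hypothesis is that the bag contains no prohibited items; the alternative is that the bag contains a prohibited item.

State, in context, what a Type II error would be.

A Type II error would mean concluding that the bag contains no prohibited items (or at least failing to establish that the bag contains a prohibited item) when in fact the bag contains a prohibited item.

A Type II error is failing to reject H₀ when H₀ is false.
Here that means letting the bag through when actually the bag contains a prohibited item.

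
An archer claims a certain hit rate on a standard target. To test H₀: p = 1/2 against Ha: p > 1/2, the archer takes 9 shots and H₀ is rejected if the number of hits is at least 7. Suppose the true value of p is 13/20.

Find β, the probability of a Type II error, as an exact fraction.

β = P(fail to reject H₀ | Ha true) = P(X ≤ 6 | p = 13/20), X ~ Binomial(9, 13/20).
Equivalently, β = 1 − P(X ≥ 7) = 5301813769/8000000000.

5301813769/8000000000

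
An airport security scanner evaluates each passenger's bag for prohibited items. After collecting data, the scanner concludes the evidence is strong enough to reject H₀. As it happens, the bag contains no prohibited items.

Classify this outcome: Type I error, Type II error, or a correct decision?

The conventional null hypothesis here is that the bag contains no prohibited items.
H₀ was rejected, but H₀ is actually true.
Rejecting a true null hypothesis is a Type I error (false positive).

Type I error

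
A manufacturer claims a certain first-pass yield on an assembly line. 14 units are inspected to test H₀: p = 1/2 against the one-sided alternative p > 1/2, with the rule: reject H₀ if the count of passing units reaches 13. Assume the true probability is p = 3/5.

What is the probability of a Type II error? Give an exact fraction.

6054091612/6103515625

A Type II error is failing to reject when Ha holds: with p = 3/5, β = P(S ≤ 12).
Equivalently, β = 1 − P(S ≥ 13) = 6054091612/6103515625.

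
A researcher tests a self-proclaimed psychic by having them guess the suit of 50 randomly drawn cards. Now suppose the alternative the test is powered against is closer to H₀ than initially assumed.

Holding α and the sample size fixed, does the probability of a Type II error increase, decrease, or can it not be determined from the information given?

It increases.

A smaller departure from H₀ means the test statistic under Ha is distributed closer to where it would be under H₀; rejection becomes less likely.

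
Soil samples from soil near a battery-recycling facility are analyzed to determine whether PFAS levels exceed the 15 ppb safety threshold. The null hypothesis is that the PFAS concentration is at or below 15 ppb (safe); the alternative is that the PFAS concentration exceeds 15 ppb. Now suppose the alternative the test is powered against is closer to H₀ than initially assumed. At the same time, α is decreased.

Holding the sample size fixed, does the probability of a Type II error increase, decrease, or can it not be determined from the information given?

It increases.

A smaller departure from H₀ means the test statistic under Ha is distributed closer to where it would be under H₀; rejection becomes less likely. Lowering α raises the bar for rejection; under Ha, the test now fails to reject on outcomes it previously would have rejected. Both changes push β in the same direction.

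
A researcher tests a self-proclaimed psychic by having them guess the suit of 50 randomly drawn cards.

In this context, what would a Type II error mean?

A Type II error would mean concluding that the subject is guessing at random (p = 1/4) (or at least failing to establish that the subject performs better than chance) when in fact the subject performs better than chance.

With the conventional null hypothesis that the subject is guessing at random (p = 1/4):
A Type II error is failing to reject H₀ when H₀ is false.
Here that means concluding there is no evidence of ability when actually the subject performs better than chance.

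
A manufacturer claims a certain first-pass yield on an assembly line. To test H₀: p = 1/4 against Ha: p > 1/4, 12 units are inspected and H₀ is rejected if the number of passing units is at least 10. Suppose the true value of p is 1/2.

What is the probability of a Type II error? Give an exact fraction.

Under the alternative p = 1/2, Y ~ Binomial(12, 1/2); β is the probability the test does not reject, P(Y < 10).
Equivalently, β = 1 − P(Y ≥ 10) = 4017/4096.

4017/4096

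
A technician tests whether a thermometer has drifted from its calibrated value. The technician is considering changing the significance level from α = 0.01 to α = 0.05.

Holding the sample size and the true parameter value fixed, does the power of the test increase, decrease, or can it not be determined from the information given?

It increases.

With a larger α the critical value moves toward the center, so more of the Ha sampling distribution lies in the rejection region.
Since power = 1 − β and β decreases, power increases.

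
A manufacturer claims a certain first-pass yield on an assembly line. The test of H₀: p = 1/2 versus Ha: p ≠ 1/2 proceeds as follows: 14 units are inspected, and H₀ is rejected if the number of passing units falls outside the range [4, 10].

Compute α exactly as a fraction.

Under H₀, S ~ Binomial(14, 1/2); α is the probability of landing in either tail, P(S ≤ 3) + P(S ≥ 11).
Each tail has probability (1 + 14 + 91 + 364)/16384; doubling gives α = 940/16384 = 235/4096.

235/4096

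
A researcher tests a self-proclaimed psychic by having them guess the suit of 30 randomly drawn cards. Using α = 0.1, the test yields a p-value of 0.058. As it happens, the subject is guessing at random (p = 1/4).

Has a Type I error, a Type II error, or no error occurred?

The conventional null hypothesis is that the subject is guessing at random (p = 1/4).
Since p = 0.058 < α = 0.1, H₀ is rejected.
H₀ is true (actually the subject is guessing at random (p = 1/4)).
Rejecting a true H₀ is a Type I error.

Type I error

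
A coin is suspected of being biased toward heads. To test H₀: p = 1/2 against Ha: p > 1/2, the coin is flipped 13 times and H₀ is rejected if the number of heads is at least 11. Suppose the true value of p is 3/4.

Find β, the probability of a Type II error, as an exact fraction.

22394171/33554432

Under the alternative p = 3/4, K ~ Binomial(13, 3/4); β is the probability the test does not reject, P(K < 11).
Adding the binomial probabilities P(K=0)+…+P(K=10) at p = 3/4 gives 22394171/33554432.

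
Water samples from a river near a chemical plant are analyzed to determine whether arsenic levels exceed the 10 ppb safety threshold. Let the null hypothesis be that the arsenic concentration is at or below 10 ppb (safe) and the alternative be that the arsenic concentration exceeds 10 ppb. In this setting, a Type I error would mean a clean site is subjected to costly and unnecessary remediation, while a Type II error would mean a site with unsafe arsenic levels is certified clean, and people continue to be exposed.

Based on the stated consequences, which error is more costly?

Type II error

The Type II consequence (a site with unsafe arsenic levels is certified clean, and people continue to be exposed) is more severe than the Type I consequence (a clean site is subjected to costly and unnecessary remediation).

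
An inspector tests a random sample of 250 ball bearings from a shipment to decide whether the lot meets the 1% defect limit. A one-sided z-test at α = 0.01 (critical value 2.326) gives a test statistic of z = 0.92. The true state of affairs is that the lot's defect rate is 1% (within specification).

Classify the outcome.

The conventional null hypothesis is that the lot's defect rate is 1% (within specification).
Since z = 0.92 ≤ z* = 2.326, H₀ is not rejected.
H₀ is true (actually the lot's defect rate is 1% (within specification)).
The decision matches the true state — no error.

Neither — the decision is correct.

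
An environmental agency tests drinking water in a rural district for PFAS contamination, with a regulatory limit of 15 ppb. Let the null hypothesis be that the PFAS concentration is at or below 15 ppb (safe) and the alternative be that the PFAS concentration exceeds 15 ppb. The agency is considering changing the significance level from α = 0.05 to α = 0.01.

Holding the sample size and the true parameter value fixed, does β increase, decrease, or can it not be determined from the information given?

Tightening α shrinks the rejection region. When Ha holds, fewer sample outcomes clear the stricter threshold, so more fall in the acceptance region.

It increases.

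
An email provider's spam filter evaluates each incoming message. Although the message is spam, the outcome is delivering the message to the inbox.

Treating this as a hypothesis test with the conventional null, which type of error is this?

Type II error

The null hypothesis here is that the message is legitimate (not spam).
'Delivering the message to the inbox' corresponds to failing to reject H₀.
H₀ was not rejected but H₀ is false — a Type II error (false negative).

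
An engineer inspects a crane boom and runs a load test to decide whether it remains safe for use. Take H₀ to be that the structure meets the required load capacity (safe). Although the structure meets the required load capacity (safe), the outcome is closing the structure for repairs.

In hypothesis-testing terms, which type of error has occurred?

Type I error

'Closing the structure for repairs' corresponds to rejecting H₀.
H₀ was rejected but H₀ is true — a Type I error (false positive).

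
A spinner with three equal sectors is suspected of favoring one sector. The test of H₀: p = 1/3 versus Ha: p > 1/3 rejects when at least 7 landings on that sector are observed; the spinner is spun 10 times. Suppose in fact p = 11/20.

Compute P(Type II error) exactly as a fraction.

A Type II error is failing to reject when Ha holds: with p = 11/20, β = P(K ≤ 6).
Summing C(10,j)·(11/20)^j·(9/20)^{10-j} for j = 0..6 gives 1878942860721/2560000000000.

1878942860721/2560000000000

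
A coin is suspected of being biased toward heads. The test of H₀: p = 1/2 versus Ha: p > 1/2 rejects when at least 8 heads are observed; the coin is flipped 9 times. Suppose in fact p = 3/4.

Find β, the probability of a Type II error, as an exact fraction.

45853/65536

β = P(fail to reject H₀ | Ha true) = P(K ≤ 7 | p = 3/4), K ~ Binomial(9, 3/4).
Equivalently, β = 1 − P(K ≥ 8) = 45853/65536.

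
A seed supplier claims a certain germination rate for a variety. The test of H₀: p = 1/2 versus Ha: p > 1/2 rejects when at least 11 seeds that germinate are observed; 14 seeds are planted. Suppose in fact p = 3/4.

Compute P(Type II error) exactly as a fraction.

β = P(fail to reject H₀ | Ha true) = P(S ≤ 10 | p = 3/4), S ~ Binomial(14, 3/4).
Summing C(14,j)·(3/4)^j·(1/4)^{14-j} for j = 0..10 gives 64244663/134217728.

64244663/134217728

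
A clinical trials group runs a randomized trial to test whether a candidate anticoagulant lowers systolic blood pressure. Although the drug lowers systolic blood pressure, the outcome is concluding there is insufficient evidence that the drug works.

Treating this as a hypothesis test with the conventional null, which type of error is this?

The null hypothesis here is that the drug has no effect on systolic blood pressure.
'Concluding there is insufficient evidence that the drug works' corresponds to failing to reject H₀.
H₀ was not rejected but H₀ is false — a Type II error (false negative).

Type II error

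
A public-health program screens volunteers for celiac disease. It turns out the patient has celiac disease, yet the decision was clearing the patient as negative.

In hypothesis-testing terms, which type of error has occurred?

Type II error

The null hypothesis here is that the patient does not have celiac disease.
'Clearing the patient as negative' corresponds to failing to reject H₀.
H₀ was not rejected but H₀ is false — a Type II error (false negative).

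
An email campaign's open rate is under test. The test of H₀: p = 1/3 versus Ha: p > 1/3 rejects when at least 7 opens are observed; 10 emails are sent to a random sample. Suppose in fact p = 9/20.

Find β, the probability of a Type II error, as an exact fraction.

Under the alternative p = 9/20, X ~ Binomial(10, 9/20); β is the probability the test does not reject, P(X < 7).
Summing C(10,j)·(9/20)^j·(11/20)^{10-j} for j = 0..6 gives 2298892939321/2560000000000.

2298892939321/2560000000000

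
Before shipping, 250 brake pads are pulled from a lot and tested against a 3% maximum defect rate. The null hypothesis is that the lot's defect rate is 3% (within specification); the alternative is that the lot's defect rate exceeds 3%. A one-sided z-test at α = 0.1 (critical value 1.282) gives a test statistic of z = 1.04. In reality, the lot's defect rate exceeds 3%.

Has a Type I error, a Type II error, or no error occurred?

Since z = 1.04 ≤ z* = 1.282, H₀ is not rejected.
H₀ is false (actually the lot's defect rate exceeds 3%).
Failing to reject a false H₀ is a Type II error.

Type II error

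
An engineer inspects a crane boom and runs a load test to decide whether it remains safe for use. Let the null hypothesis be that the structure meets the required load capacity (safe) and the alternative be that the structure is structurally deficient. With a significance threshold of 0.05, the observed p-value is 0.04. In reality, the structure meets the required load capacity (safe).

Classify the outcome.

Since p = 0.04 < α = 0.05, H₀ is rejected.
H₀ is true (actually the structure meets the required load capacity (safe)).
Rejecting a true H₀ is a Type I error.

Type I error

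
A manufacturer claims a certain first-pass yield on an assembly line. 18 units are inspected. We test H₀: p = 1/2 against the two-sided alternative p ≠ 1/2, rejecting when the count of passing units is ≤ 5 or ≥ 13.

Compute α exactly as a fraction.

1577/16384

Under H₀, Y ~ Binomial(18, 1/2); α is the probability of landing in either tail, P(Y ≤ 5) + P(Y ≥ 13).
The two tails are symmetric, so α = 2·(1 + 18 + 153 + 816 + 3060 + 8568)/2^18 = 25232/262144 = 1577/16384.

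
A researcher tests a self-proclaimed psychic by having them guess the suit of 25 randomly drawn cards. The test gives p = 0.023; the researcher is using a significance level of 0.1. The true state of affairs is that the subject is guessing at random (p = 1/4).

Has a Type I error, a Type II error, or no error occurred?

Type I error

The conventional null hypothesis is that the subject is guessing at random (p = 1/4).
Since p = 0.023 < α = 0.1, H₀ is rejected.
H₀ is true (actually the subject is guessing at random (p = 1/4)).
Rejecting a true H₀ is a Type I error.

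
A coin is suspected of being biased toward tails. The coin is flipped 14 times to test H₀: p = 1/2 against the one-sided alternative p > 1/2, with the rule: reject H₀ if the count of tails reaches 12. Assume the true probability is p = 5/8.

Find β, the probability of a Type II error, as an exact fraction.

Under the alternative p = 5/8, S ~ Binomial(14, 5/8); β is the probability the test does not reject, P(S < 12).
Summing C(14,j)·(5/8)^j·(3/8)^{14-j} for j = 0..11 gives 2070361146177/2199023255552.

2070361146177/2199023255552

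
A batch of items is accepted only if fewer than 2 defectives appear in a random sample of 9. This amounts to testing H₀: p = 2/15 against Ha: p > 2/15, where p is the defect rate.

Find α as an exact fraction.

13155707024/38443359375

The significance level is the probability, assuming p = 2/15, of seeing 2 or more defectives in 9 draws.
Via the complement, α = 1 − Σ_{j=0}^{1} C(9,j)(2/15)^j(13/15)^{9-j} = 13155707024/38443359375.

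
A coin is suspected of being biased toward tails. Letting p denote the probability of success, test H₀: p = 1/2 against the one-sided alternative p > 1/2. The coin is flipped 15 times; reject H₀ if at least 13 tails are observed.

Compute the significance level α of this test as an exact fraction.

Under H₀, Y ~ Binomial(15, 1/2), and α = P(Y ≥ 13).
P(Y ≥ 13) = [C(15,13) + C(15,14) + C(15,15)] / 2^15 = (105 + 15 + 1) / 32768 = 121/32768.

121/32768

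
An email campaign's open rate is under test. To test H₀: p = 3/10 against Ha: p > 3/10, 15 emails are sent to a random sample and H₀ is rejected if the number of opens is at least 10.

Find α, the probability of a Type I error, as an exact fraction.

Under H₀, X ~ Binomial(15, 3/10), and α = P(X ≥ 10).
P(X ≥ 10) = Σ_{j=10}^{15} C(15,j)·(3/10)^j·(7/10)^{15-j} = 913130252109/250000000000000.

913130252109/250000000000000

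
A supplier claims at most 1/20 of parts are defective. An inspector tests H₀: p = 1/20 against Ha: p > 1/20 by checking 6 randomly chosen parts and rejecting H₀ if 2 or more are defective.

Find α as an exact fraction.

Under H₀, Y ~ Binomial(6, 1/20); the Type I error rate is P(Y ≥ 2).
Computing the lower-tail complement: 1 − 2476099/2560000 = 83901/2560000.

83901/2560000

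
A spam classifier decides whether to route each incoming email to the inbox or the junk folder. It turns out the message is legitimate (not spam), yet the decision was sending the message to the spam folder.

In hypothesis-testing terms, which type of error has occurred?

The null hypothesis here is that the message is legitimate (not spam).
'Sending the message to the spam folder' corresponds to rejecting H₀.
H₀ was rejected but H₀ is true — a Type I error (false positive).

Type I error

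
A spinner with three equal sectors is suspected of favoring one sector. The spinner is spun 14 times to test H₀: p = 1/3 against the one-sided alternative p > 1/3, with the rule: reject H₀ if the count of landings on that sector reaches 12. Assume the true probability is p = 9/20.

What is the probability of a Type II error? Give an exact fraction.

β = P(fail to reject H₀ | Ha true) = P(Y ≤ 11 | p = 9/20), Y ~ Binomial(14, 9/20).
Adding the binomial probabilities P(Y=0)+…+P(Y=11) at p = 9/20 gives 817437922121895041/819200000000000000.

817437922121895041/819200000000000000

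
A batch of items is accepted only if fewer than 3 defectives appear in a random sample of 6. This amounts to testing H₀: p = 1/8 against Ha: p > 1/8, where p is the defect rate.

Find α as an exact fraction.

Under H₀, S ~ Binomial(6, 1/8); the Type I error rate is P(S ≥ 3).
α = 1 − P(S ≤ 2) = 1 − 127253/131072 = 3819/131072.

3819/131072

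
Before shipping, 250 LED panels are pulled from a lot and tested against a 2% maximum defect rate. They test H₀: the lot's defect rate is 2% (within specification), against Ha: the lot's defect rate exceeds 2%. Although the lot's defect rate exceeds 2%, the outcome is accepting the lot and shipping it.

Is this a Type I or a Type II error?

'Accepting the lot and shipping it' corresponds to failing to reject H₀.
H₀ was not rejected but H₀ is false — a Type II error (false negative).

Type II error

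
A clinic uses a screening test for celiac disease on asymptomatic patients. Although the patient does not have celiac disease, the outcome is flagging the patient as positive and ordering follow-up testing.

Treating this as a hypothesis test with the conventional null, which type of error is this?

Type I error

The null hypothesis here is that the patient does not have celiac disease.
'Flagging the patient as positive and ordering follow-up testing' corresponds to rejecting H₀.
H₀ was rejected but H₀ is true — a Type I error (false positive).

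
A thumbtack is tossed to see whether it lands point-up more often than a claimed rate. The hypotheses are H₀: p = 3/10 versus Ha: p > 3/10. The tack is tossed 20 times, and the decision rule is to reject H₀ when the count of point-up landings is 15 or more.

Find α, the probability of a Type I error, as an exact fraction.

α = P(reject H₀ | H₀ true) = P(S ≥ 15 | p = 3/10), with S ~ Binomial(20, 3/10).
Adding the binomial terms for j = 15 through 20 with p = 3/10 yields 1073500548839793/25000000000000000000.

1073500548839793/25000000000000000000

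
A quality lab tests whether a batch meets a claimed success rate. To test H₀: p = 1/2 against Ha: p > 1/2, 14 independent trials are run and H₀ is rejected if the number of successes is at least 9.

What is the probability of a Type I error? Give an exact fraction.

The Type I error probability is α = P(Y ≥ 9) computed under H₀, where Y ~ Binomial(14, 1/2).
Summing the upper tail: (2002 + 1001 + 364 + 91 + 14 + 1) / 2^14 = 3473/16384.

3473/16384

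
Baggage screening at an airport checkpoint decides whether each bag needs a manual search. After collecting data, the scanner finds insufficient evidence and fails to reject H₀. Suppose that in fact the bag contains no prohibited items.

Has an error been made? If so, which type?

No error — this is a correct decision.

The conventional null hypothesis here is that the bag contains no prohibited items.
The test retained a true H₀ — the decision matches the true state.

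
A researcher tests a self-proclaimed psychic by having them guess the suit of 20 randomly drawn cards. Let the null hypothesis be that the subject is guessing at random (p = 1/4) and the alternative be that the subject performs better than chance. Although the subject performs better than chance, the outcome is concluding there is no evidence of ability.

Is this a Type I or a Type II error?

'Concluding there is no evidence of ability' corresponds to failing to reject H₀.
H₀ was not rejected but H₀ is false — a Type II error (false negative).

Type II error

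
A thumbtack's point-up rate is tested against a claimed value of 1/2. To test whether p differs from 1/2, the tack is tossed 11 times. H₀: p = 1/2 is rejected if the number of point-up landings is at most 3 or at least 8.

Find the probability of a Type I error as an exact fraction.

The significance level is the null-hypothesis probability of the rejection region {≤3} ∪ {≥8}.
Each tail has probability (1 + 11 + 55 + 165)/2048; doubling gives α = 464/2048 = 29/128.

29/128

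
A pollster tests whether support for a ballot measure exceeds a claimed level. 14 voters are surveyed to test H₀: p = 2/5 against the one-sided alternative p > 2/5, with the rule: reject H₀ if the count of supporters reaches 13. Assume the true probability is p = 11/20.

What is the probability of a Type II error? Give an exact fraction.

Under the alternative p = 11/20, Y ~ Binomial(14, 11/20); β is the probability the test does not reject, P(Y < 13).
Equivalently, β = 1 − P(Y ≥ 13) = 1633670388436281453/1638400000000000000.

1633670388436281453/1638400000000000000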